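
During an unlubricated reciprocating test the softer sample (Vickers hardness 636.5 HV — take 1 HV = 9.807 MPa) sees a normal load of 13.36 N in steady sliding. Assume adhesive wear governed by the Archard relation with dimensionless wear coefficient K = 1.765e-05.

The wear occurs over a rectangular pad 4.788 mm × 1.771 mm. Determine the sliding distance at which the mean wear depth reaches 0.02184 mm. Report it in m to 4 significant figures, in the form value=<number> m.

value=4902 m

Intermediate values are printed rounded, and every step keeps full float precision; a lone final rounding to 4 significant figures.
Hardness H = 636.5 HV × 9.807 MPa/HV = 6242 MPa = 6.242e+09 Pa.
Pad sides 4.788 mm × 1.771 mm = 0.004788 m × 0.001771 m. Contact area A = 0.004788 m × 0.001771 m = 8.480e-06 m².
Depth limit h_lim = 0.02184 mm = 2.184e-05 m.
SI base units throughout: W = 13.36 N, H = 6.242e+09 Pa, K = 1.765e-05.
Limit volume V_lim = h_lim·A = 2.184e-05 · 8.480e-06 = 1.852e-10 m³.
Inverting, life L = V_lim·H/(K·W) = 1.852e-10 · 6.242e+09 / (1.765e-05 · 13.36) = 4902 m.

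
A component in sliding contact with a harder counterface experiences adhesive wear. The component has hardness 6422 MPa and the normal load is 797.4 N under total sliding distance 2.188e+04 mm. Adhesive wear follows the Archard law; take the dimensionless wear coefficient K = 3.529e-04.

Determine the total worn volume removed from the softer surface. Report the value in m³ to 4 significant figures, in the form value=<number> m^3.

Each operation maintains full precision — shown intermediates are rounded. Rounded once at the end: four significant digits.
Path length L = 2.188e+04 mm = 21.88 m.
Hardness H = 6422 MPa = 6.422e+09 Pa.
SI base units throughout: W = 797.4 N, H = 6.422e+09 Pa, K = 3.529e-04.
Volume removed: V = K·W·L/H = 3.529e-04 · 797.4 · 21.88 / 6.422e+09 = 9.587e-10 m³.

value=9.587e-10 m^3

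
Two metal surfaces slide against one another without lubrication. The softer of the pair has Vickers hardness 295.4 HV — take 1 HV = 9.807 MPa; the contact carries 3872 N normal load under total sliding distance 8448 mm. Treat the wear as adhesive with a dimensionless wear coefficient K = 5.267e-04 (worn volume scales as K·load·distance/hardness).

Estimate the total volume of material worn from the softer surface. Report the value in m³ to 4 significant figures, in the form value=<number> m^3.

All arithmetic keeps full precision. Intermediates are printed rounded; one last rounding, at 4 significant figures.
Convert: Total distance L = 8448 mm = 8.448 m.
Convert: Hardness H = 295.4 HV × 9.807 MPa/HV = 2897 MPa = 2.897e+09 Pa.
In SI base units: W = 3872 N, H = 2.897e+09 Pa, K = 5.267e-04.
Archard volume V = K·W·L/H = 5.267e-04 · 3872 · 8.448 / 2.897e+09 = 5.947e-09 m³.

value=5.947e-09 m^3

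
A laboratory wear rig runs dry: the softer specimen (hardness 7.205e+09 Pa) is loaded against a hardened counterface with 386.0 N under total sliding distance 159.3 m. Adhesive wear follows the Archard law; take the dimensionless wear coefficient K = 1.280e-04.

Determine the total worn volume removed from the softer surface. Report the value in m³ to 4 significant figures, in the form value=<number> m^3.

All working math holds exact precision, and printed values are rounded, and a lone final rounding: 4 significant digits.
In SI base units, W = 386.0 N, H = 7.205e+09 Pa, K = 1.280e-04.
Archard volume V = K·W·L/H = 1.280e-04 · 386.0 · 159.3 / 7.205e+09 = 1.092e-09 m³.

value=1.092e-09 m^3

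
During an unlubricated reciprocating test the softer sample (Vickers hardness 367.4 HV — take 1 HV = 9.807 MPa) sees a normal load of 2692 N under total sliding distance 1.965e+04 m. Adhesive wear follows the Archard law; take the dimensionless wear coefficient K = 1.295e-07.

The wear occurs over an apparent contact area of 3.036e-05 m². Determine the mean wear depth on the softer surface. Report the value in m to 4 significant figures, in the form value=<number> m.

The intermediates are shown rounded — each operation holds exact precision, and one last rounding to 4 significant digits.
Hardness H = 367.4 HV × 9.807 MPa/HV = 3603 MPa = 3.603e+09 Pa.
In SI base units: W = 2692 N, H = 3.603e+09 Pa, K = 1.295e-07.
Archard relation: V = K·W·L/H = 1.295e-07 · 2692 · 1.965e+04 / 3.603e+09 = 1.901e-09 m³.
Average depth h = V/A = 1.901e-09 / 3.036e-05 = 6.262e-05 m.

value=6.262e-05 m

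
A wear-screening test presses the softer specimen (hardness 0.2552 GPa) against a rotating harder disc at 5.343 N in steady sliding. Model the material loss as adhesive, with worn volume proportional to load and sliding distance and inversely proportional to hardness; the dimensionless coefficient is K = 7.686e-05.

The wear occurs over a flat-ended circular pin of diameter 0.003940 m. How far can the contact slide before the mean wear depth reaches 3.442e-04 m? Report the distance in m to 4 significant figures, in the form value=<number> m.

value=2608 m

Intermediates appear rounded, and each operation runs at full precision, and rounded once at the end, at four significant digits.
Convert: Hardness H = 0.2552 GPa = 2.552e+08 Pa.
Convert: Contact area A = π·d²/4 = π·(0.003940 m)²/4 = 1.219e-05 m².
Collected in SI base units: W = 5.343 N, H = 2.552e+08 Pa, K = 7.686e-05.
Volume at the limit: V_lim = h_lim·A = 3.442e-04 · 1.219e-05 = 4.197e-09 m³.
Sliding life L = V_lim·H/(K·W) = 4.197e-09 · 2.552e+08 / (7.686e-05 · 5.343) = 2608 m.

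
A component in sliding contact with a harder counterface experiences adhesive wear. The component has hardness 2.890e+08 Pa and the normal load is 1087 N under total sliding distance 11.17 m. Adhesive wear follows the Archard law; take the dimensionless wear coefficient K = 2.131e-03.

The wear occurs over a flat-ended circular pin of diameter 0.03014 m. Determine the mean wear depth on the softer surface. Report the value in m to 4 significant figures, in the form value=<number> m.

Intermediates are displayed rounded — every step holds full precision — rounded once at the end: four significant figures.
Contact area A = π·d²/4 = π·(0.03014 m)²/4 = 7.135e-04 m².
As SI base values: W = 1087 N, H = 2.890e+08 Pa, K = 2.131e-03.
Worn volume V = K·W·L/H = 2.131e-03 · 1087 · 11.17 / 2.890e+08 = 8.953e-08 m³.
Mean wear depth h = V/A = 8.953e-08 / 7.135e-04 = 1.255e-04 m.

value=1.255e-04 m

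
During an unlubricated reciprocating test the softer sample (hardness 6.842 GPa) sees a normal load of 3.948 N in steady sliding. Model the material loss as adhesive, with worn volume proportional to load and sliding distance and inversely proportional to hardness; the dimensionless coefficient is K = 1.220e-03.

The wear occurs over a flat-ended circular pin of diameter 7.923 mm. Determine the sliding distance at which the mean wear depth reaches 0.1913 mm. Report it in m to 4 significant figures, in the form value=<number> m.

Displayed values are rounded; each operation maintains exact precision. Rounded just once, at 4 significant digits.
Convert: Hardness H = 6.842 GPa = 6.842e+09 Pa.
Convert: Pin diameter d = 7.923 mm = 0.007923 m. Contact area A = π·d²/4 = π·(0.007923 m)²/4 = 4.930e-05 m².
Convert: Depth limit h_lim = 0.1913 mm = 1.913e-04 m.
Restated in SI base units: W = 3.948 N, H = 6.842e+09 Pa, K = 1.220e-03.
Permissible volume V_lim = h_lim·A = 1.913e-04 · 4.930e-05 = 9.432e-09 m³.
Thus life L = V_lim·H/(K·W) = 9.432e-09 · 6.842e+09 / (1.220e-03 · 3.948) = 1.340e+04 m.

value=1.340e+04 m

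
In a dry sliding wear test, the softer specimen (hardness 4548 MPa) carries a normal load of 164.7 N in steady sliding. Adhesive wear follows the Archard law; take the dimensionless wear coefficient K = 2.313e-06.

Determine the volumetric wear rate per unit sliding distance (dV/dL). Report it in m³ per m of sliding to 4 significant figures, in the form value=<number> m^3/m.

The computation carries full precision. Printed values are rounded — a single final rounding to four significant figures.
Convert: Hardness H = 4548 MPa = 4.548e+09 Pa.
In SI base units: W = 164.7 N, H = 4.548e+09 Pa, K = 2.313e-06.
Volumetric rate dV/dL = K·W/H: 2.313e-06 · 164.7 / 4.548e+09 = 8.376e-14 m³/m.

value=8.376e-14 m^3/m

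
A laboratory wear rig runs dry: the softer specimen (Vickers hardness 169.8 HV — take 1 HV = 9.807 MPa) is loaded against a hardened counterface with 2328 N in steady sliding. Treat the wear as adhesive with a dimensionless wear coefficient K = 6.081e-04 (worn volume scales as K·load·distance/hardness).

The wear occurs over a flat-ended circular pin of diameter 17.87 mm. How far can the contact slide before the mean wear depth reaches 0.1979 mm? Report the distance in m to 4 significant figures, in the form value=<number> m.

value=58.38 m

The computation carries exact precision — intermediate values are shown rounded — rounded once at the end, at 4 significant figures.
Convert: Hardness H = 169.8 HV × 9.807 MPa/HV = 1665 MPa = 1.665e+09 Pa.
Convert: Pin diameter d = 17.87 mm = 0.01787 m. Contact area A = π·d²/4 = π·(0.01787 m)²/4 = 2.508e-04 m².
Convert: Depth limit h_lim = 0.1979 mm = 1.979e-04 m.
Working in SI base units: W = 2328 N, H = 1.665e+09 Pa, K = 6.081e-04.
Limit volume V_lim = h_lim·A = 1.979e-04 · 2.508e-04 = 4.963e-08 m³.
Thus life L = V_lim·H/(K·W) = 4.963e-08 · 1.665e+09 / (6.081e-04 · 2328) = 58.38 m.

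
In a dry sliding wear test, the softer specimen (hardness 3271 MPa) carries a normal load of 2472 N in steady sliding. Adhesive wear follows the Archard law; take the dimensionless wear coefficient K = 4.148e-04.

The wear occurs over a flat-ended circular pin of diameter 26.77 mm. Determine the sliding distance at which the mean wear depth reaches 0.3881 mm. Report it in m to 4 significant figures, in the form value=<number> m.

Each operation holds full float precision — intermediates are printed rounded, and one last rounding to four significant figures.
Convert: Hardness H = 3271 MPa = 3.271e+09 Pa.
Convert: Pin diameter d = 26.77 mm = 0.02677 m. Contact area A = π·d²/4 = π·(0.02677 m)²/4 = 5.628e-04 m².
Convert: Depth limit h_lim = 0.3881 mm = 3.881e-04 m.
SI base units throughout: W = 2472 N, H = 3.271e+09 Pa, K = 4.148e-04.
Wearable volume V_lim = h_lim·A = 3.881e-04 · 5.628e-04 = 2.184e-07 m³.
Life L = V_lim·H/(K·W) = 2.184e-07 · 3.271e+09 / (4.148e-04 · 2472) = 696.8 m.

value=696.8 m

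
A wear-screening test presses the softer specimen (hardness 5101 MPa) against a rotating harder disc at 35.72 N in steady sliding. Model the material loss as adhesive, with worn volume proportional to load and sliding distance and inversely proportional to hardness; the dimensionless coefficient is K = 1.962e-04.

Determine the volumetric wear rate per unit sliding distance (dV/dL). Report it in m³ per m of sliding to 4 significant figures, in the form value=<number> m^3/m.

All arithmetic maintains full precision; intermediates appear rounded — rounded just once, at four significant figures.
Convert: Hardness H = 5101 MPa = 5.101e+09 Pa.
Restated in SI base units: W = 35.72 N, H = 5.101e+09 Pa, K = 1.962e-04.
Sliding wear rate dV/dL = K·W/H: 1.962e-04 · 35.72 / 5.101e+09 = 1.374e-12 m³/m.

value=1.374e-12 m^3/m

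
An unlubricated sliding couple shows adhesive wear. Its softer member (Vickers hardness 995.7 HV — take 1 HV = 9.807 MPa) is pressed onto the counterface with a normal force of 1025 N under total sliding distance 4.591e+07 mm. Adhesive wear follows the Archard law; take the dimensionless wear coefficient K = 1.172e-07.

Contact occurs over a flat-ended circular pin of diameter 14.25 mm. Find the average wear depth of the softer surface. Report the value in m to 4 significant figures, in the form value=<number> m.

value=3.541e-06 m

The algebra holds full precision; the intermediates appear rounded — one final rounding, at four significant figures.
Convert: Distance L = 4.591e+07 mm = 4.591e+04 m.
Convert: Hardness H = 995.7 HV × 9.807 MPa/HV = 9765 MPa = 9.765e+09 Pa.
Convert: Pin diameter d = 14.25 mm = 0.01425 m. Contact area A = π·d²/4 = π·(0.01425 m)²/4 = 1.595e-04 m².
Expressed in SI base units: W = 1025 N, H = 9.765e+09 Pa, K = 1.172e-07.
The Archard volume V = K·W·L/H = 1.172e-07 · 1025 · 4.591e+04 / 9.765e+09 = 5.648e-10 m³.
Average depth h = V/A = 5.648e-10 / 1.595e-04 = 3.541e-06 m.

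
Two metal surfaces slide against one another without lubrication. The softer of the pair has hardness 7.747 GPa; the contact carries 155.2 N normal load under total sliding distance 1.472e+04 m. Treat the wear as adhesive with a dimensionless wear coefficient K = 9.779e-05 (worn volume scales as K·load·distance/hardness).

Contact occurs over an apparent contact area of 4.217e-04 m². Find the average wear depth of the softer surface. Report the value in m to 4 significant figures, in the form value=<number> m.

value=6.838e-05 m

The intermediates are printed rounded. The algebra runs at full precision — rounded once at the end: four significant digits.
Convert: Hardness H = 7.747 GPa = 7.747e+09 Pa.
In SI base units, W = 155.2 N, H = 7.747e+09 Pa, K = 9.779e-05.
Wear volume V = K·W·L/H = 9.779e-05 · 155.2 · 1.472e+04 / 7.747e+09 = 2.884e-08 m³.
Wear depth h = V/A = 2.884e-08 / 4.217e-04 = 6.838e-05 m.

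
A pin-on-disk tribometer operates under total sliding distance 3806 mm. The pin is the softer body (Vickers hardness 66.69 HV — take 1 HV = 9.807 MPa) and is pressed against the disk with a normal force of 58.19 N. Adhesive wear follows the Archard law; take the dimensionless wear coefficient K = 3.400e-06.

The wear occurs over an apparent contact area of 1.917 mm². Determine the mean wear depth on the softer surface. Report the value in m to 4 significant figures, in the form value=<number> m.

value=6.006e-07 m

Intermediate values are displayed rounded — each operation keeps full precision. Rounded just once: 4 significant digits.
Convert: Total distance L = 3806 mm = 3.806 m.
Convert: Hardness H = 66.69 HV × 9.807 MPa/HV = 654.0 MPa = 6.540e+08 Pa.
Convert: Contact area A = 1.917 mm² = 1.917e-06 m².
As SI base values: W = 58.19 N, H = 6.540e+08 Pa, K = 3.400e-06.
Archard relation: V = K·W·L/H = 3.400e-06 · 58.19 · 3.806 / 6.540e+08 = 1.151e-12 m³.
Depth of wear h = V/A = 1.151e-12 / 1.917e-06 = 6.006e-07 m.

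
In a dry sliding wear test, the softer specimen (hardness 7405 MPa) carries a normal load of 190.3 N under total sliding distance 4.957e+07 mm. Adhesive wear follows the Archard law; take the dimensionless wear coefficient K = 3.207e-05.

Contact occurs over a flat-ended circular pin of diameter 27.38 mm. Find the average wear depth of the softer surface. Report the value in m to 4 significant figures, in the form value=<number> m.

All arithmetic carries full precision, and quoted intermediates are rounded, and a single final rounding to 4 significant digits.
Convert: Distance L = 4.957e+07 mm = 4.957e+04 m.
Convert: Hardness H = 7405 MPa = 7.405e+09 Pa.
Convert: Pin diameter d = 27.38 mm = 0.02738 m. Contact area A = π·d²/4 = π·(0.02738 m)²/4 = 5.888e-04 m².
As SI base values: W = 190.3 N, H = 7.405e+09 Pa, K = 3.207e-05.
Archard relation: V = K·W·L/H = 3.207e-05 · 190.3 · 4.957e+04 / 7.405e+09 = 4.085e-08 m³.
Mean wear depth h = V/A = 4.085e-08 / 5.888e-04 = 6.939e-05 m.

value=6.939e-05 m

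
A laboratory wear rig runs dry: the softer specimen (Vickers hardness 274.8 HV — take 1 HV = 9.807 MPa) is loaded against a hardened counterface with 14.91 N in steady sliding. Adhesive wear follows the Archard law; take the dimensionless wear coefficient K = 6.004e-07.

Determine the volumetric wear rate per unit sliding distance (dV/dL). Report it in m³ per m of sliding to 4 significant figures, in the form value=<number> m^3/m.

value=3.322e-15 m^3/m

The intermediates are shown rounded; every step carries exact precision, and one final rounding to 4 significant figures.
Convert: Hardness H = 274.8 HV × 9.807 MPa/HV = 2695 MPa = 2.695e+09 Pa.
In SI base units: W = 14.91 N, H = 2.695e+09 Pa, K = 6.004e-07.
Volumetric rate dV/dL = K·W/H (independent of L): 6.004e-07 · 14.91 / 2.695e+09 = 3.322e-15 m³/m.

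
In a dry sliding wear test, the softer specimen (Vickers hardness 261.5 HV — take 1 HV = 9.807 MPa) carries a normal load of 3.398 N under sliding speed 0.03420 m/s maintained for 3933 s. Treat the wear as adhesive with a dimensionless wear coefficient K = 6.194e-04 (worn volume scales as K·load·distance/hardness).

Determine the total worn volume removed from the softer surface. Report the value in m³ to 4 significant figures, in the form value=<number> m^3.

value=1.104e-10 m^3

Displayed values are rounded — every step runs at full precision — rounded once at the end, at 4 significant figures.
The distance L = v·t = 0.03420 m/s × 3933 s = 134.5 m.
Hardness H = 261.5 HV × 9.807 MPa/HV = 2565 MPa = 2.565e+09 Pa.
Restated in SI base units: W = 3.398 N, H = 2.565e+09 Pa, K = 6.194e-04.
Archard volume V = K·W·L/H = 6.194e-04 · 3.398 · 134.5 / 2.565e+09 = 1.104e-10 m³.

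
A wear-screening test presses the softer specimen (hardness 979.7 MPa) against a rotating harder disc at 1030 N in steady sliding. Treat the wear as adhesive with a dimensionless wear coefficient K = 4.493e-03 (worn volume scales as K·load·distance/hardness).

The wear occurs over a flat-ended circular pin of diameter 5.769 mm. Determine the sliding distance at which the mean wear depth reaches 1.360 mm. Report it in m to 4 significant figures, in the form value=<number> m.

value=7.526 m

The intermediates are printed rounded. Every step runs at full precision — rounded just once to four significant figures.
Hardness H = 979.7 MPa = 9.797e+08 Pa.
Pin diameter d = 5.769 mm = 0.005769 m. Contact area A = π·d²/4 = π·(0.005769 m)²/4 = 2.614e-05 m².
Depth limit h_lim = 1.360 mm = 0.001360 m.
Collected in SI base units: W = 1030 N, H = 9.797e+08 Pa, K = 4.493e-03.
Limit volume V_lim = h_lim·A = 0.001360 · 2.614e-05 = 3.555e-08 m³.
Sliding life L = V_lim·H/(K·W) = 3.555e-08 · 9.797e+08 / (4.493e-03 · 1030) = 7.526 m.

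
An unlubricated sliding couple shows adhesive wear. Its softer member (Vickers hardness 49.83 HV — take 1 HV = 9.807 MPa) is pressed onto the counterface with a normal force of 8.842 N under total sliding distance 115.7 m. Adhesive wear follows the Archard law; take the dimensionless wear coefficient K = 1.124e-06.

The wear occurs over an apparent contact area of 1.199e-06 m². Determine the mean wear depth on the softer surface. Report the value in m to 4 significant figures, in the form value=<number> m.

value=1.962e-06 m

All working math maintains full precision; intermediates are shown rounded — a lone final rounding to 4 significant figures.
Hardness H = 49.83 HV × 9.807 MPa/HV = 488.7 MPa = 4.887e+08 Pa.
SI base units throughout: W = 8.842 N, H = 4.887e+08 Pa, K = 1.124e-06.
Archard volume V = K·W·L/H = 1.124e-06 · 8.842 · 115.7 / 4.887e+08 = 2.353e-12 m³.
Depth of wear h = V/A = 2.353e-12 / 1.199e-06 = 1.962e-06 m.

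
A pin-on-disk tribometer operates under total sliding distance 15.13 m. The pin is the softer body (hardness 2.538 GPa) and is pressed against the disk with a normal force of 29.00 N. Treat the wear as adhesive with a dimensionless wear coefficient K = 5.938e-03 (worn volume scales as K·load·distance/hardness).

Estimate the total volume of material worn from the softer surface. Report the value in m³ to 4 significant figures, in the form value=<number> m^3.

value=1.027e-09 m^3

Intermediate values are printed rounded — each operation carries full precision. Rounded once at the end to four significant digits.
Hardness H = 2.538 GPa = 2.538e+09 Pa.
In SI base units, W = 29.00 N, H = 2.538e+09 Pa, K = 5.938e-03.
The Archard volume V = K·W·L/H = 5.938e-03 · 29.00 · 15.13 / 2.538e+09 = 1.027e-09 m³.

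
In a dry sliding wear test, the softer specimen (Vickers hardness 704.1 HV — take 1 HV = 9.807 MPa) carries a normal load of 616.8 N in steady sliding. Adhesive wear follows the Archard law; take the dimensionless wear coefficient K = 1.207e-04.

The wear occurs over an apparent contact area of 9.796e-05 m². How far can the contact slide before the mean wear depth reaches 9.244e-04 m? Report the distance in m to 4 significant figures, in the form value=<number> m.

The intermediates appear rounded — the algebra holds full precision — a lone final rounding: four significant digits.
Convert: Hardness H = 704.1 HV × 9.807 MPa/HV = 6905 MPa = 6.905e+09 Pa.
In SI base units: W = 616.8 N, H = 6.905e+09 Pa, K = 1.207e-04.
Volume at the limit: V_lim = h_lim·A = 9.244e-04 · 9.796e-05 = 9.055e-08 m³.
Thus life L = V_lim·H/(K·W) = 9.055e-08 · 6.905e+09 / (1.207e-04 · 616.8) = 8399 m.

value=8399 m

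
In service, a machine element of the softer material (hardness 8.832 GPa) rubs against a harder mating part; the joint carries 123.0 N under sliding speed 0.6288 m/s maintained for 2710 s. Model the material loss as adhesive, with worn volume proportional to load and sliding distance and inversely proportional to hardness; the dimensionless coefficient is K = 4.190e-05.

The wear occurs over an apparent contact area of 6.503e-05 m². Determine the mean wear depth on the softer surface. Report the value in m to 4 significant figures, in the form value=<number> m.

All working math carries exact precision. Intermediate values are printed rounded — a single final rounding, at four significant digits.
Total distance L = v·t = 0.6288 m/s × 2710 s = 1704 m.
Hardness H = 8.832 GPa = 8.832e+09 Pa.
In SI base units, W = 123.0 N, H = 8.832e+09 Pa, K = 4.190e-05.
Worn volume V = K·W·L/H = 4.190e-05 · 123.0 · 1704 / 8.832e+09 = 9.944e-10 m³.
Mean wear depth h = V/A = 9.944e-10 / 6.503e-05 = 1.529e-05 m.

value=1.529e-05 m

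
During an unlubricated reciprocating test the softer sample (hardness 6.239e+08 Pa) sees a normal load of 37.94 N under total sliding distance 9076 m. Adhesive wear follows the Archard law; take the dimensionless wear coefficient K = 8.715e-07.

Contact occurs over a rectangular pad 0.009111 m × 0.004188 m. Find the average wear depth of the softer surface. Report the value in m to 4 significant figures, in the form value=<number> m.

Each operation runs at full float precision; intermediates are shown rounded — one final rounding, at 4 significant digits.
Contact area A = 0.009111 m × 0.004188 m = 3.816e-05 m².
Expressed in SI base units: W = 37.94 N, H = 6.239e+08 Pa, K = 8.715e-07.
Worn volume V = K·W·L/H = 8.715e-07 · 37.94 · 9076 / 6.239e+08 = 4.810e-10 m³.
Mean depth h = V/A = 4.810e-10 / 3.816e-05 = 1.261e-05 m.

value=1.261e-05 m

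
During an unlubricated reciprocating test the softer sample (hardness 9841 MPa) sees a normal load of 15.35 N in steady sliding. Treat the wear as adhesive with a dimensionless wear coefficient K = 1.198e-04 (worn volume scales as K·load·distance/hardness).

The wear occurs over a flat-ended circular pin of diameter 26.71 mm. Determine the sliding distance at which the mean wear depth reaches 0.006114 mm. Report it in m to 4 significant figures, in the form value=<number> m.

Each operation carries exact precision. Displayed values are rounded, and a lone final rounding to 4 significant figures.
Hardness H = 9841 MPa = 9.841e+09 Pa.
Pin diameter d = 26.71 mm = 0.02671 m. Contact area A = π·d²/4 = π·(0.02671 m)²/4 = 5.603e-04 m².
Depth limit h_lim = 0.006114 mm = 6.114e-06 m.
Collected in SI base units: W = 15.35 N, H = 9.841e+09 Pa, K = 1.198e-04.
Allowed volume V_lim = h_lim·A = 6.114e-06 · 5.603e-04 = 3.426e-09 m³.
So the life L = V_lim·H/(K·W) = 3.426e-09 · 9.841e+09 / (1.198e-04 · 15.35) = 1.833e+04 m.

value=1.833e+04 m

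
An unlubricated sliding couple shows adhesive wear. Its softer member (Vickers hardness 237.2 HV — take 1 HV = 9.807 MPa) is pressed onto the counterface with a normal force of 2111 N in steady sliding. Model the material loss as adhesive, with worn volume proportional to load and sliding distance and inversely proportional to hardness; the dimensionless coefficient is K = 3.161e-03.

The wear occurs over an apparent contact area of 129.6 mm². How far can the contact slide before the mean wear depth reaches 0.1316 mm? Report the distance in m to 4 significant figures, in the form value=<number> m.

All arithmetic holds exact precision, and intermediates are shown rounded, and rounded just once, at 4 significant digits.
Convert: Hardness H = 237.2 HV × 9.807 MPa/HV = 2326 MPa = 2.326e+09 Pa.
Convert: Contact area A = 129.6 mm² = 1.296e-04 m².
Convert: Depth limit h_lim = 0.1316 mm = 1.316e-04 m.
In SI base units, W = 2111 N, H = 2.326e+09 Pa, K = 3.161e-03.
Volume at the limit: V_lim = h_lim·A = 1.316e-04 · 1.296e-04 = 1.706e-08 m³.
So the life L = V_lim·H/(K·W) = 1.706e-08 · 2.326e+09 / (3.161e-03 · 2111) = 5.946 m.

value=5.946 m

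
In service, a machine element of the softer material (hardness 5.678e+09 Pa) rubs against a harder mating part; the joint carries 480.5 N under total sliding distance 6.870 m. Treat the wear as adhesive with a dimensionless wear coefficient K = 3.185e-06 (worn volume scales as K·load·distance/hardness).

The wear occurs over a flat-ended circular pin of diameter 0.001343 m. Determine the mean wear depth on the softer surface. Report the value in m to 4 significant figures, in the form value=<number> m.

value=1.307e-06 m

Intermediates are displayed rounded; every step runs at exact precision. Rounded just once: 4 significant digits.
Convert: Contact area A = π·d²/4 = π·(0.001343 m)²/4 = 1.417e-06 m².
Collected in SI base units: W = 480.5 N, H = 5.678e+09 Pa, K = 3.185e-06.
Volume removed: V = K·W·L/H = 3.185e-06 · 480.5 · 6.870 / 5.678e+09 = 1.852e-12 m³.
Depth of wear h = V/A = 1.852e-12 / 1.417e-06 = 1.307e-06 m.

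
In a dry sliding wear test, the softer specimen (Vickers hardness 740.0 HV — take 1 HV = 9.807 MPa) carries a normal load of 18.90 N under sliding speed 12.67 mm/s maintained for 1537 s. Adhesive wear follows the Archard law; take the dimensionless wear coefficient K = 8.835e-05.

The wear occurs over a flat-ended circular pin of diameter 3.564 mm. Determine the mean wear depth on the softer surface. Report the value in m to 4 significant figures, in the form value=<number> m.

value=4.491e-07 m

Each operation runs at full float precision — intermediates are displayed rounded, and one last rounding, at 4 significant figures.
Sliding speed v = 12.67 mm/s = 0.01267 m/s. Distance L = v·t = 0.01267 m/s × 1537 s = 19.47 m.
Hardness H = 740.0 HV × 9.807 MPa/HV = 7257 MPa = 7.257e+09 Pa.
Pin diameter d = 3.564 mm = 0.003564 m. Contact area A = π·d²/4 = π·(0.003564 m)²/4 = 9.976e-06 m².
Restated in SI base units: W = 18.90 N, H = 7.257e+09 Pa, K = 8.835e-05.
Wear volume V = K·W·L/H = 8.835e-05 · 18.90 · 19.47 / 7.257e+09 = 4.481e-12 m³.
Mean wear depth h = V/A = 4.481e-12 / 9.976e-06 = 4.491e-07 m.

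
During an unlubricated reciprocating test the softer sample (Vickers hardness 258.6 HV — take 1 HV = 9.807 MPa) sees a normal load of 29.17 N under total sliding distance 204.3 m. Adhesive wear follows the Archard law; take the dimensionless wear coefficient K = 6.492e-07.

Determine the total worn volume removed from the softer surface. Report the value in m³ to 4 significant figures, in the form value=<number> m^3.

Each operation carries full precision — shown intermediates are rounded. Rounded once at the end to 4 significant digits.
Convert: Hardness H = 258.6 HV × 9.807 MPa/HV = 2536 MPa = 2.536e+09 Pa.
Expressed in SI base units: W = 29.17 N, H = 2.536e+09 Pa, K = 6.492e-07.
Volume removed: V = K·W·L/H = 6.492e-07 · 29.17 · 204.3 / 2.536e+09 = 1.526e-12 m³.

value=1.526e-12 m^3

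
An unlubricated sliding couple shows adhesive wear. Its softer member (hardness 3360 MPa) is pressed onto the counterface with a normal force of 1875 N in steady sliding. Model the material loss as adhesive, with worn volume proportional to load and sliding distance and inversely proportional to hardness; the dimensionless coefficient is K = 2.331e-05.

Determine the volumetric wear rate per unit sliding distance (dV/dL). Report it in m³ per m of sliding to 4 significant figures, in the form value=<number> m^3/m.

All arithmetic carries exact precision. The intermediates are shown rounded, and a single final rounding to 4 significant figures.
Convert: Hardness H = 3360 MPa = 3.360e+09 Pa.
SI base units throughout: W = 1875 N, H = 3.360e+09 Pa, K = 2.331e-05.
Sliding wear rate dV/dL = K·W/H (independent of L): 2.331e-05 · 1875 / 3.360e+09 = 1.301e-11 m³/m.

value=1.301e-11 m^3/m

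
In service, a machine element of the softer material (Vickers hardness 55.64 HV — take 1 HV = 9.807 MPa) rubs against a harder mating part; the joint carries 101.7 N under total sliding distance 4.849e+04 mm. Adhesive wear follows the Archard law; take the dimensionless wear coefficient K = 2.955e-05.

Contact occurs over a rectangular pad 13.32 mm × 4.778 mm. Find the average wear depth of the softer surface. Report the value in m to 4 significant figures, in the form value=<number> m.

value=4.196e-06 m

The computation maintains exact precision — shown intermediates are rounded. Rounded once at the end to 4 significant figures.
The distance L = 4.849e+04 mm = 48.49 m.
Hardness H = 55.64 HV × 9.807 MPa/HV = 545.7 MPa = 5.457e+08 Pa.
Pad sides 13.32 mm × 4.778 mm = 0.01332 m × 0.004778 m. Contact area A = 0.01332 m × 0.004778 m = 6.364e-05 m².
Expressed in SI base units: W = 101.7 N, H = 5.457e+08 Pa, K = 2.955e-05.
The Archard volume V = K·W·L/H = 2.955e-05 · 101.7 · 48.49 / 5.457e+08 = 2.671e-10 m³.
Depth h = V/A = 2.671e-10 / 6.364e-05 = 4.196e-06 m.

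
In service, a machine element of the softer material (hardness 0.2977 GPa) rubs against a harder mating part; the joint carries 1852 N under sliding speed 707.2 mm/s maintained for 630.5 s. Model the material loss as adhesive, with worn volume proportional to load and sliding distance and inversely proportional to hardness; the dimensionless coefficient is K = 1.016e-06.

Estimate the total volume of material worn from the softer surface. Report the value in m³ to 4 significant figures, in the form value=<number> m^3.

Intermediate values are printed rounded. Each operation maintains full float precision — one final rounding: four significant digits.
Convert: Sliding speed v = 707.2 mm/s = 0.7072 m/s. The distance L = v·t = 0.7072 m/s × 630.5 s = 445.9 m.
Convert: Hardness H = 0.2977 GPa = 2.977e+08 Pa.
Working in SI base units: W = 1852 N, H = 2.977e+08 Pa, K = 1.016e-06.
Archard relation: V = K·W·L/H = 1.016e-06 · 1852 · 445.9 / 2.977e+08 = 2.818e-09 m³.

value=2.818e-09 m^3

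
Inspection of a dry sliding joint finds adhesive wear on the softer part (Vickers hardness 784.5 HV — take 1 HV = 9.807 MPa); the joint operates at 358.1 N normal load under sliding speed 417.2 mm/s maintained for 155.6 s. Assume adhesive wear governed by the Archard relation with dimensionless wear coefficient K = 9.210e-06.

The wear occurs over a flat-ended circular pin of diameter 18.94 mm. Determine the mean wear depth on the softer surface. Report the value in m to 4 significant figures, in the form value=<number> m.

value=9.877e-08 m

All arithmetic holds full precision. The intermediates appear rounded. Rounded just once, at four significant figures.
Sliding speed v = 417.2 mm/s = 0.4172 m/s. Sliding distance L = v·t = 0.4172 m/s × 155.6 s = 64.92 m.
Hardness H = 784.5 HV × 9.807 MPa/HV = 7694 MPa = 7.694e+09 Pa.
Pin diameter d = 18.94 mm = 0.01894 m. Contact area A = π·d²/4 = π·(0.01894 m)²/4 = 2.817e-04 m².
As SI base values: W = 358.1 N, H = 7.694e+09 Pa, K = 9.210e-06.
The Archard volume V = K·W·L/H = 9.210e-06 · 358.1 · 64.92 / 7.694e+09 = 2.783e-11 m³.
Mean wear depth h = V/A = 2.783e-11 / 2.817e-04 = 9.877e-08 m.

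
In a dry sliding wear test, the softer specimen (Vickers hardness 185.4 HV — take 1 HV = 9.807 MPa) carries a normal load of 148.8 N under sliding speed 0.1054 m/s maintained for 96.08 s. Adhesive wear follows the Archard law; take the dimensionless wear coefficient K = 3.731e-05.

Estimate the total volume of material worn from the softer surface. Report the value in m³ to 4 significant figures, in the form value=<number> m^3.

value=3.092e-11 m^3

All arithmetic keeps full float precision. The intermediates are shown rounded; rounded just once to 4 significant digits.
Convert: Path length L = v·t = 0.1054 m/s × 96.08 s = 10.13 m.
Convert: Hardness H = 185.4 HV × 9.807 MPa/HV = 1818 MPa = 1.818e+09 Pa.
Collected in SI base units: W = 148.8 N, H = 1.818e+09 Pa, K = 3.731e-05.
Archard relation: V = K·W·L/H = 3.731e-05 · 148.8 · 10.13 / 1.818e+09 = 3.092e-11 m³.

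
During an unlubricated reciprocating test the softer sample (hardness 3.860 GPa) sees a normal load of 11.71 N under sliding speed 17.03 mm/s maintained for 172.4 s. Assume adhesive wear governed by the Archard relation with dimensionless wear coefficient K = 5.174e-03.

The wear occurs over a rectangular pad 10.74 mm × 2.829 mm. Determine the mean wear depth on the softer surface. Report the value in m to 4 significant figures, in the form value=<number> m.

Every step carries exact precision; the intermediates are printed rounded; rounded once at the end, at 4 significant figures.
Sliding speed v = 17.03 mm/s = 0.01703 m/s. Distance covered L = v·t = 0.01703 m/s × 172.4 s = 2.936 m.
Hardness H = 3.860 GPa = 3.860e+09 Pa.
Pad sides 10.74 mm × 2.829 mm = 0.01074 m × 0.002829 m. Contact area A = 0.01074 m × 0.002829 m = 3.038e-05 m².
In SI base units: W = 11.71 N, H = 3.860e+09 Pa, K = 5.174e-03.
Volume removed: V = K·W·L/H = 5.174e-03 · 11.71 · 2.936 / 3.860e+09 = 4.608e-11 m³.
Mean depth h = V/A = 4.608e-11 / 3.038e-05 = 1.517e-06 m.

value=1.517e-06 m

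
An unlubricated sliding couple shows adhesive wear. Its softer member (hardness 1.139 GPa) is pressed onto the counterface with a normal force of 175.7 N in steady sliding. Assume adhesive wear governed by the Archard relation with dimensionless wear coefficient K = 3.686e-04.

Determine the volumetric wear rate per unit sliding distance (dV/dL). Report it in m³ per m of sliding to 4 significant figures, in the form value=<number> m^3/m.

value=5.686e-11 m^3/m

The computation runs at full float precision — the intermediates are shown rounded, and a single final rounding: 4 significant figures.
Convert: Hardness H = 1.139 GPa = 1.139e+09 Pa.
Restated in SI base units: W = 175.7 N, H = 1.139e+09 Pa, K = 3.686e-04.
Volumetric rate dV/dL = K·W/H (independent of L): 3.686e-04 · 175.7 / 1.139e+09 = 5.686e-11 m³/m.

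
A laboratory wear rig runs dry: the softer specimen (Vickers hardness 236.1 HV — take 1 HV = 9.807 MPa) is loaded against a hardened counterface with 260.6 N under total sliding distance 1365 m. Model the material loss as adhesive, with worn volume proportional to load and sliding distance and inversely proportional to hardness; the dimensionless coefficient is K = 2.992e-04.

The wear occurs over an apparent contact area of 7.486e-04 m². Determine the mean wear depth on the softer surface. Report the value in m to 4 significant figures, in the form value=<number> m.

value=6.140e-05 m

The intermediates are shown rounded — the algebra keeps exact precision — rounded once at the end: four significant figures.
Hardness H = 236.1 HV × 9.807 MPa/HV = 2315 MPa = 2.315e+09 Pa.
In SI base units, W = 260.6 N, H = 2.315e+09 Pa, K = 2.992e-04.
Volume removed: V = K·W·L/H = 2.992e-04 · 260.6 · 1365 / 2.315e+09 = 4.597e-08 m³.
Mean depth h = V/A = 4.597e-08 / 7.486e-04 = 6.140e-05 m.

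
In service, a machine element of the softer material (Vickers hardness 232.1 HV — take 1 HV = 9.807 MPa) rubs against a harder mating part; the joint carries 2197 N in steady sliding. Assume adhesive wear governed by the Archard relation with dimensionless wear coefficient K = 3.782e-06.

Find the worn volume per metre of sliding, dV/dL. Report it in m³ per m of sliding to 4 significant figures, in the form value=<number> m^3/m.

value=3.650e-12 m^3/m

Intermediate values are shown rounded, and all working math maintains full float precision — a single final rounding: four significant figures.
Hardness H = 232.1 HV × 9.807 MPa/HV = 2276 MPa = 2.276e+09 Pa.
In SI base units: W = 2197 N, H = 2.276e+09 Pa, K = 3.782e-06.
Rate of wear dV/dL = K·W/H: 3.782e-06 · 2197 / 2.276e+09 = 3.650e-12 m³/m.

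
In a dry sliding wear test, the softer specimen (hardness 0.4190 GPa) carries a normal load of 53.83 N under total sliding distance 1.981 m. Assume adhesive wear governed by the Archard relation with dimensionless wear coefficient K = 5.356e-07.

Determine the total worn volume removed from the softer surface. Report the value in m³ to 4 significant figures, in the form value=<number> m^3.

value=1.363e-13 m^3

Intermediates are printed rounded; each operation maintains full float precision; one last rounding, at 4 significant digits.
Hardness H = 0.4190 GPa = 4.190e+08 Pa.
SI base units throughout: W = 53.83 N, H = 4.190e+08 Pa, K = 5.356e-07.
Volume removed: V = K·W·L/H = 5.356e-07 · 53.83 · 1.981 / 4.190e+08 = 1.363e-13 m³.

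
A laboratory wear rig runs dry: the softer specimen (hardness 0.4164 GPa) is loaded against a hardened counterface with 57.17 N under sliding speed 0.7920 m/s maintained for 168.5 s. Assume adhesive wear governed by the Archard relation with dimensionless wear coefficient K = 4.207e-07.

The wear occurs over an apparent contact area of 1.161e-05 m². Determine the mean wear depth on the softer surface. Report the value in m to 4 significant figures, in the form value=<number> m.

value=6.639e-07 m

All arithmetic carries full precision; intermediate values appear rounded; one final rounding to 4 significant digits.
Distance L = v·t = 0.7920 m/s × 168.5 s = 133.5 m.
Hardness H = 0.4164 GPa = 4.164e+08 Pa.
In SI base units, W = 57.17 N, H = 4.164e+08 Pa, K = 4.207e-07.
Archard volume V = K·W·L/H = 4.207e-07 · 57.17 · 133.5 / 4.164e+08 = 7.708e-12 m³.
Average depth h = V/A = 7.708e-12 / 1.161e-05 = 6.639e-07 m.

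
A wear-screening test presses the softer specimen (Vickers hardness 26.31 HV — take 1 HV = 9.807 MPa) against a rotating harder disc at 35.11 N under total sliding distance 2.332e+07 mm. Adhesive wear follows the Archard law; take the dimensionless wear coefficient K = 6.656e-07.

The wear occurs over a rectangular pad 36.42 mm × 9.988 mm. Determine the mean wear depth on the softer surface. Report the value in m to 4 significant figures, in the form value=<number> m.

value=5.806e-06 m

Intermediate values are printed rounded. Each operation keeps exact precision, and a lone final rounding: 4 significant digits.
Distance L = 2.332e+07 mm = 2.332e+04 m.
Hardness H = 26.31 HV × 9.807 MPa/HV = 258.0 MPa = 2.580e+08 Pa.
Pad sides 36.42 mm × 9.988 mm = 0.03642 m × 0.009988 m. Contact area A = 0.03642 m × 0.009988 m = 3.638e-04 m².
Working in SI base units: W = 35.11 N, H = 2.580e+08 Pa, K = 6.656e-07.
By Archard's law, V = K·W·L/H = 6.656e-07 · 35.11 · 2.332e+04 / 2.580e+08 = 2.112e-09 m³.
Average depth h = V/A = 2.112e-09 / 3.638e-04 = 5.806e-06 m.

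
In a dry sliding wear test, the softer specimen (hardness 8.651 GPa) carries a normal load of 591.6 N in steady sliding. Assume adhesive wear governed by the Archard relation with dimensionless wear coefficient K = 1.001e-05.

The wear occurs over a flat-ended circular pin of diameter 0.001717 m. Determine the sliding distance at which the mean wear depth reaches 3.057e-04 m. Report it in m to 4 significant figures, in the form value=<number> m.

value=1034 m

The computation carries full precision — intermediates are shown rounded, and a single final rounding to 4 significant figures.
Convert: Hardness H = 8.651 GPa = 8.651e+09 Pa.
Convert: Contact area A = π·d²/4 = π·(0.001717 m)²/4 = 2.315e-06 m².
Restated in SI base units: W = 591.6 N, H = 8.651e+09 Pa, K = 1.001e-05.
Wearable volume V_lim = h_lim·A = 3.057e-04 · 2.315e-06 = 7.078e-10 m³.
Sliding life L = V_lim·H/(K·W) = 7.078e-10 · 8.651e+09 / (1.001e-05 · 591.6) = 1034 m.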